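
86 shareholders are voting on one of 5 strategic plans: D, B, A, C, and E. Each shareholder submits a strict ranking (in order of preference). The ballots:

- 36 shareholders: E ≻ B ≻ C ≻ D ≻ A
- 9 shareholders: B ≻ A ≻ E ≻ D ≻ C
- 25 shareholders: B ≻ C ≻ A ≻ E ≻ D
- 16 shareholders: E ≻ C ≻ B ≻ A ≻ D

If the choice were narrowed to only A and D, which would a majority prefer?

Voters preferring A to D: 50; preferring D to A: 36.
A wins the head-to-head.

A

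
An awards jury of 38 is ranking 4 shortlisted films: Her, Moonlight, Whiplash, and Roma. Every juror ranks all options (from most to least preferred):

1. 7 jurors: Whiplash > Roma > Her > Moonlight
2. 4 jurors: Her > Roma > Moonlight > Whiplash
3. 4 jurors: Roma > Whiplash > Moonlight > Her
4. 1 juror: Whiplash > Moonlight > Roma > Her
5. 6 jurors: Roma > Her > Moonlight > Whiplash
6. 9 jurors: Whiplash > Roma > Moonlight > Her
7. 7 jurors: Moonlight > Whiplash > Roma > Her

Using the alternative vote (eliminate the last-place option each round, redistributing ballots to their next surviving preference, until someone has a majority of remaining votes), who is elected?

Whiplash

Round 1: Her 4, Moonlight 7, Whiplash 17, Roma 10. Eliminate Her.
Round 2: Moonlight 7, Whiplash 17, Roma 14. Eliminate Moonlight.
Round 3: Whiplash 24, Roma 14. Whiplash has a majority.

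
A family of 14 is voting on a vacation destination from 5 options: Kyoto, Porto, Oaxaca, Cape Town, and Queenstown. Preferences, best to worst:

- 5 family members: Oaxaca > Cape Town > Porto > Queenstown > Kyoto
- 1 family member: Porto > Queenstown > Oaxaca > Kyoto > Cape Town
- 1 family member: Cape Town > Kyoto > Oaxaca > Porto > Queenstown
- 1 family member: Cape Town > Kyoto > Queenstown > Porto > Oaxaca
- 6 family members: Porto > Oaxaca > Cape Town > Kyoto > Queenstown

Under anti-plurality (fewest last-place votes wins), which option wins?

Last-place votes: Kyoto 5, Porto 0, Oaxaca 1, Cape Town 1, Queenstown 7.
Porto is ranked last by the fewest voters, so Porto wins.

Porto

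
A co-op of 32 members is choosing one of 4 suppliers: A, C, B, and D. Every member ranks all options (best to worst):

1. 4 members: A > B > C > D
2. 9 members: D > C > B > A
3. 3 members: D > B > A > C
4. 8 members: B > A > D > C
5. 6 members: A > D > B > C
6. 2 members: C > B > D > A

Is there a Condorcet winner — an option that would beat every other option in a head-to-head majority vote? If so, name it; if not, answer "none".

Checking pairwise contests:
B beats A 22–10.
A beats C 21–11.
D beats B 18–14.
A beats D 18–14.
Every option loses at least one head-to-head, so there is no Condorcet winner.

none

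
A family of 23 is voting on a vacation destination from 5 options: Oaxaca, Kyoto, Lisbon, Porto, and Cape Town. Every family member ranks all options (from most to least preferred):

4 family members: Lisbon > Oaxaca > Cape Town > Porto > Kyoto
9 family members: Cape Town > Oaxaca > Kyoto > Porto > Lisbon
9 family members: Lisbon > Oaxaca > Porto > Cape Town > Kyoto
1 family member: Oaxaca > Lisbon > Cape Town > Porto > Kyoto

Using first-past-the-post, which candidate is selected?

Lisbon

First-place votes: Oaxaca 1, Kyoto 0, Lisbon 13, Porto 0, Cape Town 9.
Lisbon has the most first-place votes.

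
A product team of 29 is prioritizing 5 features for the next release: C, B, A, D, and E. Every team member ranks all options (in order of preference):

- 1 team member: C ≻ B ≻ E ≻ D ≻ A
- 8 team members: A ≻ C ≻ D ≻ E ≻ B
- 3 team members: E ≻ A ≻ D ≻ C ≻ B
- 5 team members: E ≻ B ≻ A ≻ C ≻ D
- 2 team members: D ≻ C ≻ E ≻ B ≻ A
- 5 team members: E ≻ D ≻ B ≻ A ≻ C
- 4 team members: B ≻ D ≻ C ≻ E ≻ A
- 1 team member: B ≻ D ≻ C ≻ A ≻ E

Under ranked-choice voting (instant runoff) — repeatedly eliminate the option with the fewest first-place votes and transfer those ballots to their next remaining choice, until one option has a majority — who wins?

Round 1: C 1, B 5, A 8, D 2, E 13. Eliminate C.
Round 2: B 6, A 8, D 2, E 13. Eliminate D.
Round 3: B 6, A 8, E 15. E has a majority.

E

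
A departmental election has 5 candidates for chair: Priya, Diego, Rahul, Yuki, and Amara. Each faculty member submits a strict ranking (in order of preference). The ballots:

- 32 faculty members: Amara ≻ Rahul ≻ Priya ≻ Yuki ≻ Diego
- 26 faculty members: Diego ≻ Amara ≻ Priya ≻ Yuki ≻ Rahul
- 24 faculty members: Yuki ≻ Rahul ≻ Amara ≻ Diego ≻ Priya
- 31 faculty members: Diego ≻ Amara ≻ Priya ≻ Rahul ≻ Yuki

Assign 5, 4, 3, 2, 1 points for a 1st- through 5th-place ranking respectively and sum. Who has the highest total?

Amara

Priya: 32·3 + 26·3 + 24·1 + 31·3 = 291
Diego: 32·1 + 26·5 + 24·2 + 31·5 = 365
Rahul: 32·4 + 26·1 + 24·4 + 31·2 = 312
Yuki: 32·2 + 26·2 + 24·5 + 31·1 = 267
Amara: 32·5 + 26·4 + 24·3 + 31·4 = 460
Amara has the highest Borda score (460).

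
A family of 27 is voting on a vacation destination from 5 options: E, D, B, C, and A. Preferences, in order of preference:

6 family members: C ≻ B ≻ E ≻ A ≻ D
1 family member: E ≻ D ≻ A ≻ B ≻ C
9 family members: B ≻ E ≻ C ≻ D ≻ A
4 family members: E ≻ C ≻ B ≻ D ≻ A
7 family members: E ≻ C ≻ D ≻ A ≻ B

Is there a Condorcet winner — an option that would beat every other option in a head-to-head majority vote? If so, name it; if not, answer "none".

none

Checking pairwise contests:
B beats E 15–12.
E beats D 27–0.
C beats B 17–10.
E beats C 21–6.
E beats A 27–0.
Every option loses at least one head-to-head, so there is no Condorcet winner.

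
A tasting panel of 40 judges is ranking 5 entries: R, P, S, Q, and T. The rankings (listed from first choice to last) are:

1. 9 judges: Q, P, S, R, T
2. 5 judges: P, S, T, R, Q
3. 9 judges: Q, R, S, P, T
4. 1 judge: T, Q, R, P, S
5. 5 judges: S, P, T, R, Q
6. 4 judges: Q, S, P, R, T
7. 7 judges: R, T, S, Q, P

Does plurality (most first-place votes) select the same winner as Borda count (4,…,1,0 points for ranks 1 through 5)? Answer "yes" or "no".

yes

Plurality — first-place votes: R 7, P 5, S 5, Q 22, T 1. Winner: Q.
Borda — scores: R 80, P 80, S 97, Q 98, T 45. Winner: Q.
The two methods agree.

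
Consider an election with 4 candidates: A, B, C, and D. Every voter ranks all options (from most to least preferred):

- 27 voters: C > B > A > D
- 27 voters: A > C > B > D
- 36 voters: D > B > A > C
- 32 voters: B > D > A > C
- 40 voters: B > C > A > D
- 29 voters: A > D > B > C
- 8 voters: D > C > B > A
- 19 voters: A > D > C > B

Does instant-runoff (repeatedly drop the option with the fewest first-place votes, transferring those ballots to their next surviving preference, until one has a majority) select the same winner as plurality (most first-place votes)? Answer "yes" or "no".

Instant-runoff — R1 A 75, B 72, C 27, D 44 (C out); R2 A 75, B 99, D 44 (D out); R3 A 75, B 143 (B winner). Winner: B.
Plurality — first-place votes: A 75, B 72, C 27, D 44. Winner: A.
The two methods disagree.

no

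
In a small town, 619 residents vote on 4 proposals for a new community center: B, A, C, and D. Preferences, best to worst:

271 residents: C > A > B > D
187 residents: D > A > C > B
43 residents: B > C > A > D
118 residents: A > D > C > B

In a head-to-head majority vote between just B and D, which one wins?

B

Voters preferring B to D: 314; preferring D to B: 305.
B wins the head-to-head.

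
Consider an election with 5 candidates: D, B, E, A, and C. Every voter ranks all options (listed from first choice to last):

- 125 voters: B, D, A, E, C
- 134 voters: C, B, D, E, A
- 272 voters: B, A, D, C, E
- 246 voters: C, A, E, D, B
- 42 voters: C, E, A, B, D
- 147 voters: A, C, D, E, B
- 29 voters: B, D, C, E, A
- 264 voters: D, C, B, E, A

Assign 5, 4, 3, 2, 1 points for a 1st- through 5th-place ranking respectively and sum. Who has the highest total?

D: 125·4 + 134·3 + 272·3 + 246·2 + 42·1 + 147·3 + 29·4 + 264·5 = 4129
B: 125·5 + 134·4 + 272·5 + 246·1 + 42·2 + 147·1 + 29·5 + 264·3 = 3935
E: 125·2 + 134·2 + 272·1 + 246·3 + 42·4 + 147·2 + 29·2 + 264·2 = 2576
A: 125·3 + 134·1 + 272·4 + 246·4 + 42·3 + 147·5 + 29·1 + 264·1 = 3735
C: 125·1 + 134·5 + 272·2 + 246·5 + 42·5 + 147·4 + 29·3 + 264·4 = 4510
C has the highest Borda score (4510).

C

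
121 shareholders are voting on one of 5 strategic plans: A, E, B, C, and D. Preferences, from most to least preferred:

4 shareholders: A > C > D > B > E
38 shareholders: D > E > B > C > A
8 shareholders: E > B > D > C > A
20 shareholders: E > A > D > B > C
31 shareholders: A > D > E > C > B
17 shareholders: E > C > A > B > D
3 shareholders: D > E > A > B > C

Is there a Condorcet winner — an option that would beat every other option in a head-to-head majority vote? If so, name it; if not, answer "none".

Checking pairwise contests:
E beats A 86–35.
D beats E 76–45.
A beats B 75–46.
E beats C 117–4.
A beats D 72–49.
Every option loses at least one head-to-head, so there is no Condorcet winner.

none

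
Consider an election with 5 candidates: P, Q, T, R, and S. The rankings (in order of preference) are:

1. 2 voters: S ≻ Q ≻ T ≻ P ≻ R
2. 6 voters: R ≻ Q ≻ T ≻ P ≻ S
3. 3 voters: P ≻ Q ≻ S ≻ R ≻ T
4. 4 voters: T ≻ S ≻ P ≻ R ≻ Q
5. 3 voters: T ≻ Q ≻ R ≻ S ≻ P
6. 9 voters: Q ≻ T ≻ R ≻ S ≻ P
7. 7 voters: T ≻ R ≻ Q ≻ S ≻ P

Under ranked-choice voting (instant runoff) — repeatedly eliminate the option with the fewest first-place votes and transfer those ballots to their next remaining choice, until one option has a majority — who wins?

Round 1: P 3, Q 9, T 14, R 6, S 2. Eliminate S.
Round 2: P 3, Q 11, T 14, R 6. Eliminate P.
Round 3: Q 14, T 14, R 6. Eliminate R.
Round 4: Q 20, T 14. Q has a majority.

Q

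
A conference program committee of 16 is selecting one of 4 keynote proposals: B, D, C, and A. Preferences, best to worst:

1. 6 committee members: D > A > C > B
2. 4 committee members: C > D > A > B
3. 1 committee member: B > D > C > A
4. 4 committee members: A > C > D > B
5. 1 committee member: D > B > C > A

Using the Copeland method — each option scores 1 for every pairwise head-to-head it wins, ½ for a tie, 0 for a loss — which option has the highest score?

D

B: loses to D, C, and A → score 0.
D: beats B and A; ties C → score 2.5.
C: beats B; ties D; loses to A → score 1.5.
A: beats B and C; loses to D → score 2.
D has the best pairwise record.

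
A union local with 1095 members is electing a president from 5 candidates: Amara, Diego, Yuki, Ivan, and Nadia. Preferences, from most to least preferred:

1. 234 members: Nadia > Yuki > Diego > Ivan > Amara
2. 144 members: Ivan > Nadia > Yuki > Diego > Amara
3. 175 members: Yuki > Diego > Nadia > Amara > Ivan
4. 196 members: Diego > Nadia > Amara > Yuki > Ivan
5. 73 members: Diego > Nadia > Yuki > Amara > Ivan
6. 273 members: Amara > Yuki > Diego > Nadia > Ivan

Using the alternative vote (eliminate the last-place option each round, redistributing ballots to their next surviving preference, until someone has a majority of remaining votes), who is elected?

Diego

Round 1: Amara 273, Diego 269, Yuki 175, Ivan 144, Nadia 234. Eliminate Ivan.
Round 2: Amara 273, Diego 269, Yuki 175, Nadia 378. Eliminate Yuki.
Round 3: Amara 273, Diego 444, Nadia 378. Eliminate Amara.
Round 4: Diego 717, Nadia 378. Diego has a majority.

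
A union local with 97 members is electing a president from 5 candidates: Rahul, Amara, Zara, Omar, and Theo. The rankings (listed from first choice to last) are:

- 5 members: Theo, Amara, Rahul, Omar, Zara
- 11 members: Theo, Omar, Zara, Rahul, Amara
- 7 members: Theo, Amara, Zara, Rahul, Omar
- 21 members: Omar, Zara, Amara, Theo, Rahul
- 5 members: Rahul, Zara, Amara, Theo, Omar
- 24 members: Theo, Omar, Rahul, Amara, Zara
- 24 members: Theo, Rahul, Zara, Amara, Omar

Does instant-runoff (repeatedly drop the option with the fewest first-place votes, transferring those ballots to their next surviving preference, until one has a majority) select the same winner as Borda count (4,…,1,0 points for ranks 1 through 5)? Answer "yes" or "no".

Instant-runoff — R1 Rahul 5, Amara 0, Zara 0, Omar 21, Theo 71 (Theo winner). Winner: Theo.
Borda — scores: Rahul 168, Amara 136, Zara 162, Omar 194, Theo 310. Winner: Theo.
The two methods agree.

yes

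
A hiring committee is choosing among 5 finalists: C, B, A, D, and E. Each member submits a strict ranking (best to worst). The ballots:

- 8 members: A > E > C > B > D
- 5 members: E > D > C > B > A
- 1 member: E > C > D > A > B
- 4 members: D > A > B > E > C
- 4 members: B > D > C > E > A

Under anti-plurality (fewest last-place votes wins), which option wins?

E

Last-place votes: C 4, B 1, A 9, D 8, E 0.
E is ranked last by the fewest voters, so E wins.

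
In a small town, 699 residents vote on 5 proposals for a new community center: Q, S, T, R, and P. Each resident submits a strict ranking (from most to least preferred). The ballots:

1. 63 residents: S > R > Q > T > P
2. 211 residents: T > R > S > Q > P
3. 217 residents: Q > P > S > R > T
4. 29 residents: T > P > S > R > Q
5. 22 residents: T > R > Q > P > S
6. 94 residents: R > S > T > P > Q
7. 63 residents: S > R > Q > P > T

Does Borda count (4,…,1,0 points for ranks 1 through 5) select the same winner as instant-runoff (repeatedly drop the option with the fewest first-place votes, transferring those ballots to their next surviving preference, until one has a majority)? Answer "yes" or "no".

Borda — scores: Q 1375, S 1700, T 1299, R 1699, P 917. Winner: S.
Instant-runoff — R1 Q 217, S 126, T 262, R 94, P 0 (P out); R2 Q 217, S 126, T 262, R 94 (R out); R3 Q 217, S 220, T 262 (Q out); R4 S 437, T 262 (S winner). Winner: S.
The two methods agree.

yes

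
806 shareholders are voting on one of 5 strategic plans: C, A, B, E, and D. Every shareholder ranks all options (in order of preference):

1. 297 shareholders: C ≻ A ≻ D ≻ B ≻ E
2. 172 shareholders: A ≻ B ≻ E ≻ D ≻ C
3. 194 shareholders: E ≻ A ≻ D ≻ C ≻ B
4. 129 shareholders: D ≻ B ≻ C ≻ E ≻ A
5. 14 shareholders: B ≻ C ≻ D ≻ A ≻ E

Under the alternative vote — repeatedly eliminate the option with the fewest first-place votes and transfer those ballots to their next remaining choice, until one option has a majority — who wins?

Round 1: C 297, A 172, B 14, E 194, D 129. Eliminate B.
Round 2: C 311, A 172, E 194, D 129. Eliminate D.
Round 3: C 440, A 172, E 194. C has a majority.

C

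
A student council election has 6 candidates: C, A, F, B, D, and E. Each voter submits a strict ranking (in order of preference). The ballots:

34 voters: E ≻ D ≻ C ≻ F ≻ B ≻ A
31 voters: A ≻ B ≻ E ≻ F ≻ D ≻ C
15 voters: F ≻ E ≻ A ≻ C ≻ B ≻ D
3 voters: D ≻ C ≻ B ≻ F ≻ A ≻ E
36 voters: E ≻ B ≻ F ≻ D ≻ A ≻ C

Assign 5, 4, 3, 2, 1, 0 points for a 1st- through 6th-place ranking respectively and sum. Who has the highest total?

E

C: 34·3 + 31·0 + 15·2 + 3·4 + 36·0 = 144
A: 34·0 + 31·5 + 15·3 + 3·1 + 36·1 = 239
F: 34·2 + 31·2 + 15·5 + 3·2 + 36·3 = 319
B: 34·1 + 31·4 + 15·1 + 3·3 + 36·4 = 326
D: 34·4 + 31·1 + 15·0 + 3·5 + 36·2 = 254
E: 34·5 + 31·3 + 15·4 + 3·0 + 36·5 = 503
E has the highest Borda score (503).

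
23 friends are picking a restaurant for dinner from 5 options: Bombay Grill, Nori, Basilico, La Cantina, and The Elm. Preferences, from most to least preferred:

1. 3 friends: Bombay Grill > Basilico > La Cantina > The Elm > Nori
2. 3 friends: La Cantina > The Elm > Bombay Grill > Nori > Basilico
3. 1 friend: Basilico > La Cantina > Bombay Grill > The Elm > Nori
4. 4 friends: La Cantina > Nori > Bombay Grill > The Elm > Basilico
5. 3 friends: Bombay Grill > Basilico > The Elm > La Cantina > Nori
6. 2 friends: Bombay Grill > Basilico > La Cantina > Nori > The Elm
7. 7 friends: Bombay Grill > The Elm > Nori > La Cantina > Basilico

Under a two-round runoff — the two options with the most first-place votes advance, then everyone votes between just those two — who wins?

Round 1 first-place votes: Bombay Grill 15, Nori 0, Basilico 1, La Cantina 7, The Elm 0.
Bombay Grill and La Cantina advance.
Runoff: Bombay Grill is preferred to La Cantina by 15 voters; La Cantina by 8.
Bombay Grill wins the runoff.

Bombay Grill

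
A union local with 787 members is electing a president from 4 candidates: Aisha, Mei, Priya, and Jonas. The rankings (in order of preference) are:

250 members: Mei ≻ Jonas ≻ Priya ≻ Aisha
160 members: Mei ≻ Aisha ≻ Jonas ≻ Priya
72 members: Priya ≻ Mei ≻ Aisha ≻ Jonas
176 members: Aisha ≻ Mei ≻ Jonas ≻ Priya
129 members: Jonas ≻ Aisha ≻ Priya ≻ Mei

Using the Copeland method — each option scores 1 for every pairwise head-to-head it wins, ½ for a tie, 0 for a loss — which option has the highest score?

Mei

Aisha: beats Priya and Jonas; loses to Mei → score 2.
Mei: beats Aisha, Priya, and Jonas → score 3.
Priya: loses to Aisha, Mei, and Jonas → score 0.
Jonas: beats Priya; loses to Aisha and Mei → score 1.
Mei has the best pairwise record.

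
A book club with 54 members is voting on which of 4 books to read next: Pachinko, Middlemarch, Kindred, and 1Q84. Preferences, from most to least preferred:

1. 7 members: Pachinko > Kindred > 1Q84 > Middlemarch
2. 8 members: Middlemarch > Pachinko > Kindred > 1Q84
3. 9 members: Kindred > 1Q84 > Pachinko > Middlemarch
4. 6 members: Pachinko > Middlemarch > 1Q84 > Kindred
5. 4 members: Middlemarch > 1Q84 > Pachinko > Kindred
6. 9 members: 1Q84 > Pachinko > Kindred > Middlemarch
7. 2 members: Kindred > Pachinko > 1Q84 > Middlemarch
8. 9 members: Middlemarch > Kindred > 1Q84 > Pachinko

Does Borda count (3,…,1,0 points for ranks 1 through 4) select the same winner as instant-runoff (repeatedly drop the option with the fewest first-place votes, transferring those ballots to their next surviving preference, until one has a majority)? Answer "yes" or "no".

yes

Borda — scores: Pachinko 90, Middlemarch 75, Kindred 82, 1Q84 77. Winner: Pachinko.
Instant-runoff — R1 Pachinko 13, Middlemarch 21, Kindred 11, 1Q84 9 (1Q84 out); R2 Pachinko 22, Middlemarch 21, Kindred 11 (Kindred out); R3 Pachinko 33, Middlemarch 21 (Pachinko winner). Winner: Pachinko.
The two methods agree.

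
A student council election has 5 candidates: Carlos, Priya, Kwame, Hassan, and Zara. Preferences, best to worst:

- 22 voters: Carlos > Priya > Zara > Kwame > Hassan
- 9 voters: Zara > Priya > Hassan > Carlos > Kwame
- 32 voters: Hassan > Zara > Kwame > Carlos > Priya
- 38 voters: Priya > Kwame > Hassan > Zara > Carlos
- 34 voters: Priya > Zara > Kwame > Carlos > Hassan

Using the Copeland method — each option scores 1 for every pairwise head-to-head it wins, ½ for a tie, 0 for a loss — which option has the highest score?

Priya

Carlos: loses to Priya, Kwame, Hassan, and Zara → score 0.
Priya: beats Carlos, Kwame, Hassan, and Zara → score 4.
Kwame: beats Carlos and Hassan; loses to Priya and Zara → score 2.
Hassan: beats Carlos and Zara; loses to Priya and Kwame → score 2.
Zara: beats Carlos and Kwame; loses to Priya and Hassan → score 2.
Priya has the best pairwise record.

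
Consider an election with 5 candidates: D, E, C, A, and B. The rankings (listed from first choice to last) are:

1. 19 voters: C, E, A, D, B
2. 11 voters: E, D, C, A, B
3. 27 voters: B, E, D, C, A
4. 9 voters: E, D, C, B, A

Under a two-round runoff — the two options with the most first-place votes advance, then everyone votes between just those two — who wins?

Round 1 first-place votes: D 0, E 20, C 19, A 0, B 27.
B and E advance.
Runoff: B is preferred to E by 27 voters; E by 39.
E wins the runoff.

E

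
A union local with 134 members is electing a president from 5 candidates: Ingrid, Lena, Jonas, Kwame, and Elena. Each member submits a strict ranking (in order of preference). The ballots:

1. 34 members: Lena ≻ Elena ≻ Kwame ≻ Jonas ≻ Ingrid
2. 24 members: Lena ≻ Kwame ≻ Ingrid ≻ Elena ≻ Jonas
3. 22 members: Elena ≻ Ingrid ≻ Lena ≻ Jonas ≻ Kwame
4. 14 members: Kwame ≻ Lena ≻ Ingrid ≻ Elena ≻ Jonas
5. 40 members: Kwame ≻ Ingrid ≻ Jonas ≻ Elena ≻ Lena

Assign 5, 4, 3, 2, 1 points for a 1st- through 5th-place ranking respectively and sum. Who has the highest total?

Kwame

Ingrid: 34·1 + 24·3 + 22·4 + 14·3 + 40·4 = 396
Lena: 34·5 + 24·5 + 22·3 + 14·4 + 40·1 = 452
Jonas: 34·2 + 24·1 + 22·2 + 14·1 + 40·3 = 270
Kwame: 34·3 + 24·4 + 22·1 + 14·5 + 40·5 = 490
Elena: 34·4 + 24·2 + 22·5 + 14·2 + 40·2 = 402
Kwame has the highest Borda score (490).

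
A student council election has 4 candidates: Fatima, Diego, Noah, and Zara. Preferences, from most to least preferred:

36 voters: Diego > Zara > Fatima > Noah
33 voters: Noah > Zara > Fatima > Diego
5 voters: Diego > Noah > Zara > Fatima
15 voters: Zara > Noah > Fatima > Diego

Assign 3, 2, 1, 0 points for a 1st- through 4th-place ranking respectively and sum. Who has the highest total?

Zara

Fatima: 36·1 + 33·1 + 5·0 + 15·1 = 84
Diego: 36·3 + 33·0 + 5·3 + 15·0 = 123
Noah: 36·0 + 33·3 + 5·2 + 15·2 = 139
Zara: 36·2 + 33·2 + 5·1 + 15·3 = 188
Zara has the highest Borda score (188).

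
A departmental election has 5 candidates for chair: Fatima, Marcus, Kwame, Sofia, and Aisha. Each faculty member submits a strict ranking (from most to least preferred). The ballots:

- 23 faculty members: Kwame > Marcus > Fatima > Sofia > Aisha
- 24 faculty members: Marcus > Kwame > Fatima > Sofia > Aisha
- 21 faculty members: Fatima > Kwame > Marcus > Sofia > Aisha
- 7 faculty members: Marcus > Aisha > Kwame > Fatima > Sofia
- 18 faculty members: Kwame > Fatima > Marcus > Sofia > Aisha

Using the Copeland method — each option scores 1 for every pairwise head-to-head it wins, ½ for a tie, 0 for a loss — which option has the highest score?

Fatima: beats Sofia and Aisha; loses to Marcus and Kwame → score 2.
Marcus: beats Fatima, Sofia, and Aisha; loses to Kwame → score 3.
Kwame: beats Fatima, Marcus, Sofia, and Aisha → score 4.
Sofia: beats Aisha; loses to Fatima, Marcus, and Kwame → score 1.
Aisha: loses to Fatima, Marcus, Kwame, and Sofia → score 0.
Kwame has the best pairwise record.

Kwame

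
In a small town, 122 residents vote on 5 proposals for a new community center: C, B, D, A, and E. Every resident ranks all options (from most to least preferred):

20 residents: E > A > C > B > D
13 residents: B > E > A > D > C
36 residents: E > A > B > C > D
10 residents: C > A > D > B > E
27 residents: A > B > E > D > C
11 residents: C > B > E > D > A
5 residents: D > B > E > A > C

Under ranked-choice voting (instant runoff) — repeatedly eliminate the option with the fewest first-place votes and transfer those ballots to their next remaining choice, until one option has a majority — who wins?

Round 1: C 21, B 13, D 5, A 27, E 56. Eliminate D.
Round 2: C 21, B 18, A 27, E 56. Eliminate B.
Round 3: C 21, A 27, E 74. E has a majority.

E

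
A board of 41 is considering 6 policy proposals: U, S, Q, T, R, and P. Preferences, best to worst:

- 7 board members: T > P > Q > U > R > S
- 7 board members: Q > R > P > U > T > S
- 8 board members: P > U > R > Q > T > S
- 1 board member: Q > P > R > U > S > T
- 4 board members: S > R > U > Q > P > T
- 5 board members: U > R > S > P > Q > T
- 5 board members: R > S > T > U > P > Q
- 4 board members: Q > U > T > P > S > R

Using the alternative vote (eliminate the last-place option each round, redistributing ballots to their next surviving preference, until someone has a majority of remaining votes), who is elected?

Round 1: U 5, S 4, Q 12, T 7, R 5, P 8. Eliminate S.
Round 2: U 5, Q 12, T 7, R 9, P 8. Eliminate U.
Round 3: Q 12, T 7, R 14, P 8. Eliminate T.
Round 4: Q 12, R 14, P 15. Eliminate Q.
Round 5: R 21, P 20. R has a majority.

R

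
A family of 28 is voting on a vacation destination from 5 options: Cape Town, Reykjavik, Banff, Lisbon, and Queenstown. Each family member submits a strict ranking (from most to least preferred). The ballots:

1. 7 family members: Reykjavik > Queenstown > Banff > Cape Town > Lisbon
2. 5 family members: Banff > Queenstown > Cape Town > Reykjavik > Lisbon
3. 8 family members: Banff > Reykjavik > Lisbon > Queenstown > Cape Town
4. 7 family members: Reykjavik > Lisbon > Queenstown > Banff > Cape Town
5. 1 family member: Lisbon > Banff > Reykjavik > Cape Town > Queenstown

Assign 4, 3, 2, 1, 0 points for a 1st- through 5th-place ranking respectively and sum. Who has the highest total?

Reykjavik

Cape Town: 7·1 + 5·2 + 8·0 + 7·0 + 1·1 = 18
Reykjavik: 7·4 + 5·1 + 8·3 + 7·4 + 1·2 = 87
Banff: 7·2 + 5·4 + 8·4 + 7·1 + 1·3 = 76
Lisbon: 7·0 + 5·0 + 8·2 + 7·3 + 1·4 = 41
Queenstown: 7·3 + 5·3 + 8·1 + 7·2 + 1·0 = 58
Reykjavik has the highest Borda score (87).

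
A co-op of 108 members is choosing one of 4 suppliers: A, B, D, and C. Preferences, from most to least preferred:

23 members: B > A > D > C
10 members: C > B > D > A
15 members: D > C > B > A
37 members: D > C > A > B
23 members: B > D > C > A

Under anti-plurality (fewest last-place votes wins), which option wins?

Last-place votes: A 48, B 37, D 0, C 23.
D is ranked last by the fewest voters, so D wins.

D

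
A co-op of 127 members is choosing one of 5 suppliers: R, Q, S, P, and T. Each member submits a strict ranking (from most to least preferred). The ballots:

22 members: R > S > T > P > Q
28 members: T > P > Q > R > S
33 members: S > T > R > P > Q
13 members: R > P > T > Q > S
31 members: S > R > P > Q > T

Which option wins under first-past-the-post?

S

First-place votes: R 35, Q 0, S 64, P 0, T 28.
S has the most first-place votes.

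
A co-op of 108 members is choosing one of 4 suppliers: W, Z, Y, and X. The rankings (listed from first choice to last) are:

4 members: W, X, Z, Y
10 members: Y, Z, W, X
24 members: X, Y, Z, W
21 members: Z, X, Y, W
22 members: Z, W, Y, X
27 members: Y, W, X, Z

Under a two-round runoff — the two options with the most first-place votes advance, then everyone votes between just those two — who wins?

Round 1 first-place votes: W 4, Z 43, Y 37, X 24.
Z and Y advance.
Runoff: Z is preferred to Y by 47 voters; Y by 61.
Y wins the runoff.

Y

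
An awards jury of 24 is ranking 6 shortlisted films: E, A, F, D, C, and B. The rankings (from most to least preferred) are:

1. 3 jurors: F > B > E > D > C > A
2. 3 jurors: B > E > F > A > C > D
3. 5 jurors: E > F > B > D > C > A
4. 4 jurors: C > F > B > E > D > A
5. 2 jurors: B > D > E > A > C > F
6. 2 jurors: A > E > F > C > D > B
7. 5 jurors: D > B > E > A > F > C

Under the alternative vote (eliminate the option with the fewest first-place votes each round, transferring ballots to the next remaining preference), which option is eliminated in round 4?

Round 1: E 5, A 2, F 3, D 5, C 4, B 5. Eliminate A.
Round 2: E 7, F 3, D 5, C 4, B 5. Eliminate F.
Round 3: E 7, D 5, C 4, B 8. Eliminate C.
Round 4: E 7, D 5, B 12. Eliminate D.

D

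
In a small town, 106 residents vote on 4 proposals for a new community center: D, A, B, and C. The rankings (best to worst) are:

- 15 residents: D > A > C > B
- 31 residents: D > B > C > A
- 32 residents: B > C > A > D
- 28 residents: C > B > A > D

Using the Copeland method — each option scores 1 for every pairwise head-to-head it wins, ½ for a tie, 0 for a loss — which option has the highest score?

D: loses to A, B, and C → score 0.
A: beats D; loses to B and C → score 1.
B: beats D, A, and C → score 3.
C: beats D and A; loses to B → score 2.
B has the best pairwise record.

B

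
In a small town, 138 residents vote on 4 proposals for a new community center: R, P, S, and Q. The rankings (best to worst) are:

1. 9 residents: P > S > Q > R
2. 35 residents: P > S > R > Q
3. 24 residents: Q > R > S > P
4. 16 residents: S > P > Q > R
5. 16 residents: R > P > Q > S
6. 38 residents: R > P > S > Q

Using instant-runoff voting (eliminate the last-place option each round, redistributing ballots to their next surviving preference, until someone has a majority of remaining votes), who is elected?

R

Round 1: R 54, P 44, S 16, Q 24. Eliminate S.
Round 2: R 54, P 60, Q 24. Eliminate Q.
Round 3: R 78, P 60. R has a majority.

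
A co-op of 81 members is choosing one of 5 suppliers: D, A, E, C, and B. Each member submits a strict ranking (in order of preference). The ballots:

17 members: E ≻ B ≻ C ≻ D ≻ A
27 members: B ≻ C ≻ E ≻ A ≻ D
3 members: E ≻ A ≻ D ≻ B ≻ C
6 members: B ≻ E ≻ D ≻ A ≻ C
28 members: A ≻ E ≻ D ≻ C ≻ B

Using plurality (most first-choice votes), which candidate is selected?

B

First-place votes: D 0, A 28, E 20, C 0, B 33.
B has the most first-place votes.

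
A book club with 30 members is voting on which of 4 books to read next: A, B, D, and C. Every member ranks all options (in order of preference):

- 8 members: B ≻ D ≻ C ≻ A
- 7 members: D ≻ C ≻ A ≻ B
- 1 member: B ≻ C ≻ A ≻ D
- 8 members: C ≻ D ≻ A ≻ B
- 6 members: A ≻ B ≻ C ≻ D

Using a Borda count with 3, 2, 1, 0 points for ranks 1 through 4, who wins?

A: 8·0 + 7·1 + 1·1 + 8·1 + 6·3 = 34
B: 8·3 + 7·0 + 1·3 + 8·0 + 6·2 = 39
D: 8·2 + 7·3 + 1·0 + 8·2 + 6·0 = 53
C: 8·1 + 7·2 + 1·2 + 8·3 + 6·1 = 54
C has the highest Borda score (54).

C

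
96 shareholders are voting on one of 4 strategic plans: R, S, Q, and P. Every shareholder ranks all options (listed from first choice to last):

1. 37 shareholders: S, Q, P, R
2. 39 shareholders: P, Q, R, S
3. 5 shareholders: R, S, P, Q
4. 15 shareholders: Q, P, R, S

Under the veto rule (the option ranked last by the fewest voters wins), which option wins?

P

Last-place votes: R 37, S 54, Q 5, P 0.
P is ranked last by the fewest voters, so P wins.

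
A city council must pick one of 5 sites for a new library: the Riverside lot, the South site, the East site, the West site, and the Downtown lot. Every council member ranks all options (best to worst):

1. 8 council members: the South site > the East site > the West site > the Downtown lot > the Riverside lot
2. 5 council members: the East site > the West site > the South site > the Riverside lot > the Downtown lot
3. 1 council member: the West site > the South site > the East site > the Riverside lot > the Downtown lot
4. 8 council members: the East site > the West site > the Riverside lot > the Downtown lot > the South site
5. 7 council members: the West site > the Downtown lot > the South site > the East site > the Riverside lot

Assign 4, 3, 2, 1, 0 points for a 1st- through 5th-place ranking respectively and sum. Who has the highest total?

the West site

the Riverside lot: 8·0 + 5·1 + 1·1 + 8·2 + 7·0 = 22
the South site: 8·4 + 5·2 + 1·3 + 8·0 + 7·2 = 59
the East site: 8·3 + 5·4 + 1·2 + 8·4 + 7·1 = 85
the West site: 8·2 + 5·3 + 1·4 + 8·3 + 7·4 = 87
the Downtown lot: 8·1 + 5·0 + 1·0 + 8·1 + 7·3 = 37
the West site has the highest Borda score (87).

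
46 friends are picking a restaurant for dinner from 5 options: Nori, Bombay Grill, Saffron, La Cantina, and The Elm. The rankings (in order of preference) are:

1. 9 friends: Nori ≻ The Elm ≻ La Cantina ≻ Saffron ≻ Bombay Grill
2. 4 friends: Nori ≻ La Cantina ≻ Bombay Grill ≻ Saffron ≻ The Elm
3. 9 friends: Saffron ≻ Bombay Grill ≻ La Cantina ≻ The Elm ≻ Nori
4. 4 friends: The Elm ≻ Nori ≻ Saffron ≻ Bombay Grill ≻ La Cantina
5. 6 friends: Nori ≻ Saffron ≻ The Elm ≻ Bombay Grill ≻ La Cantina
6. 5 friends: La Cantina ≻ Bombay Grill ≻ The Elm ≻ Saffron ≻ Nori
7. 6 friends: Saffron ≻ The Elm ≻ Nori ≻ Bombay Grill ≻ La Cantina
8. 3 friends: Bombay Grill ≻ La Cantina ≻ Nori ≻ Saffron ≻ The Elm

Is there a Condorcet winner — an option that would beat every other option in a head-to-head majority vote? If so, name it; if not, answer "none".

Checking pairwise contests:
The Elm beats Nori 24–22.
Nori beats Bombay Grill 29–17.
Nori beats Saffron 26–20.
Nori beats La Cantina 29–17.
Saffron beats The Elm 28–18.
Every option loses at least one head-to-head, so there is no Condorcet winner.

none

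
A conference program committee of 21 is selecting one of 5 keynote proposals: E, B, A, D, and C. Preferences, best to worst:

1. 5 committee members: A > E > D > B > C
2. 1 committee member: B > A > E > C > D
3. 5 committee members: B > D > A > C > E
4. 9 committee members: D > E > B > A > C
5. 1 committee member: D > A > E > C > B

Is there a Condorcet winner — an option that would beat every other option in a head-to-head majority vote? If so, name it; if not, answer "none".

D

D vs E: 15–6 for D.
D vs B: 15–6 for D.
D vs A: 15–6 for D.
D vs C: 20–1 for D.
D beats every other option head-to-head.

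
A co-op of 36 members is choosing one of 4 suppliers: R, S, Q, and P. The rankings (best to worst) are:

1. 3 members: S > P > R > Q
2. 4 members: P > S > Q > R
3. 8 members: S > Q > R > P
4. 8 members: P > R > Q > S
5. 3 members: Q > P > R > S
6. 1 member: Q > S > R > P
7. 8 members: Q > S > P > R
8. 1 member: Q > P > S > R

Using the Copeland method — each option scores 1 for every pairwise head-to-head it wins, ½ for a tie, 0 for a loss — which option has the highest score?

Q

R: loses to S, Q, and P → score 0.
S: beats R and P; loses to Q → score 2.
Q: beats R, S, and P → score 3.
P: beats R; loses to S and Q → score 1.
Q has the best pairwise record.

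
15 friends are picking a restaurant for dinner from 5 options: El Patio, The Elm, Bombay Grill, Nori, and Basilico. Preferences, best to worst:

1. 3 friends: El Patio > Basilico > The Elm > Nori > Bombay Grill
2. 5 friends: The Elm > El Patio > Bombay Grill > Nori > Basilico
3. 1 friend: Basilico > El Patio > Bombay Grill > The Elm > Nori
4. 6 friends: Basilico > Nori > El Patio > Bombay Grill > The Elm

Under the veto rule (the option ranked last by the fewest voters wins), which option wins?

El Patio

Last-place votes: El Patio 0, The Elm 6, Bombay Grill 3, Nori 1, Basilico 5.
El Patio is ranked last by the fewest voters, so El Patio wins.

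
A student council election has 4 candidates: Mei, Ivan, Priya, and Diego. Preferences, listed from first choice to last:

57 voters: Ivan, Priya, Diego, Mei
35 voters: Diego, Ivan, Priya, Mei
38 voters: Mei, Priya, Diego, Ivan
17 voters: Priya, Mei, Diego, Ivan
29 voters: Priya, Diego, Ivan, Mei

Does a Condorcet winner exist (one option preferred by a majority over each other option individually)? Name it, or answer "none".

none

Checking pairwise contests:
Ivan beats Mei 121–55.
Diego beats Ivan 119–57.
Ivan beats Priya 92–84.
Priya beats Diego 141–35.
Every option loses at least one head-to-head, so there is no Condorcet winner.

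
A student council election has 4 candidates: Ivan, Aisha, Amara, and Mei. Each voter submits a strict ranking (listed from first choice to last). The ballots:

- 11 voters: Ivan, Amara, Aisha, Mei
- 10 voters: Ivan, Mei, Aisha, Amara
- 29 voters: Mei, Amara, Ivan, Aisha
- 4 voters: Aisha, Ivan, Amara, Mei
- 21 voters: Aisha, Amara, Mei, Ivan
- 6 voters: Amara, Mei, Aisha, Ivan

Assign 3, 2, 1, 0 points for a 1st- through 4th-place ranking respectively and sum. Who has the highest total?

Ivan: 11·3 + 10·3 + 29·1 + 4·2 + 21·0 + 6·0 = 100
Aisha: 11·1 + 10·1 + 29·0 + 4·3 + 21·3 + 6·1 = 102
Amara: 11·2 + 10·0 + 29·2 + 4·1 + 21·2 + 6·3 = 144
Mei: 11·0 + 10·2 + 29·3 + 4·0 + 21·1 + 6·2 = 140
Amara has the highest Borda score (144).

Amara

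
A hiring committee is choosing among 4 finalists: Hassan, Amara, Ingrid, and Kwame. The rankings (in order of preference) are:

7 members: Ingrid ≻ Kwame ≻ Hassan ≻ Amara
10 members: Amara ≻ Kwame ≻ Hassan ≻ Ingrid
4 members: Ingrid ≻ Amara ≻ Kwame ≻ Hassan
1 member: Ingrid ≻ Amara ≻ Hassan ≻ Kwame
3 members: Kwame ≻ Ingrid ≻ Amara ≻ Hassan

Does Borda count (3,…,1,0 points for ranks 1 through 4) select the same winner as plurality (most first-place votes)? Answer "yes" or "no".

Borda — scores: Hassan 18, Amara 43, Ingrid 42, Kwame 47. Winner: Kwame.
Plurality — first-place votes: Hassan 0, Amara 10, Ingrid 12, Kwame 3. Winner: Ingrid.
The two methods disagree.

no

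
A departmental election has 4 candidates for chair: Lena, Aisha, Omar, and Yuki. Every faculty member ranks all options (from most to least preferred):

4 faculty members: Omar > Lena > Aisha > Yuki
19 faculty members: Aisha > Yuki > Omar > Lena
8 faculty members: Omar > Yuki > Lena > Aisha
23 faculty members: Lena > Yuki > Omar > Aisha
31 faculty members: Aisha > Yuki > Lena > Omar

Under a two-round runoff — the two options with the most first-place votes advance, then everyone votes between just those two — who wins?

Round 1 first-place votes: Lena 23, Aisha 50, Omar 12, Yuki 0.
Aisha and Lena advance.
Runoff: Aisha is preferred to Lena by 50 voters; Lena by 35.
Aisha wins the runoff.

Aisha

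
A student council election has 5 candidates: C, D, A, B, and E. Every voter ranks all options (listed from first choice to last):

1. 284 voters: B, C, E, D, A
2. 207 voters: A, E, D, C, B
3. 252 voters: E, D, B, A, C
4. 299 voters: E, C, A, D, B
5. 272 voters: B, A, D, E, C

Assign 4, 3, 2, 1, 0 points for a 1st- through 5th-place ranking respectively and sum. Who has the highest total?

C: 284·3 + 207·1 + 252·0 + 299·3 + 272·0 = 1956
D: 284·1 + 207·2 + 252·3 + 299·1 + 272·2 = 2297
A: 284·0 + 207·4 + 252·1 + 299·2 + 272·3 = 2494
B: 284·4 + 207·0 + 252·2 + 299·0 + 272·4 = 2728
E: 284·2 + 207·3 + 252·4 + 299·4 + 272·1 = 3665
E has the highest Borda score (3665).

E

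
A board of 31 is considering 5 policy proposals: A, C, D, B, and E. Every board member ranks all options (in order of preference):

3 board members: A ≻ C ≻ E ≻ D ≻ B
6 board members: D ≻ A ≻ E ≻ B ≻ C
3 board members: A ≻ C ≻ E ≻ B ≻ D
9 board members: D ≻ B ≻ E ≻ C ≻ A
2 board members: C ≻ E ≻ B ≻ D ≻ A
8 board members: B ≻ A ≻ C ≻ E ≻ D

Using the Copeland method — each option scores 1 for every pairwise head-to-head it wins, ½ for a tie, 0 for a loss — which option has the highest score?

A: beats C and E; loses to D and B → score 2.
C: beats D and E; loses to A and B → score 2.
D: beats A and B; loses to C and E → score 2.
B: beats A, C, and E; loses to D → score 3.
E: beats D; loses to A, C, and B → score 1.
B has the best pairwise record.

B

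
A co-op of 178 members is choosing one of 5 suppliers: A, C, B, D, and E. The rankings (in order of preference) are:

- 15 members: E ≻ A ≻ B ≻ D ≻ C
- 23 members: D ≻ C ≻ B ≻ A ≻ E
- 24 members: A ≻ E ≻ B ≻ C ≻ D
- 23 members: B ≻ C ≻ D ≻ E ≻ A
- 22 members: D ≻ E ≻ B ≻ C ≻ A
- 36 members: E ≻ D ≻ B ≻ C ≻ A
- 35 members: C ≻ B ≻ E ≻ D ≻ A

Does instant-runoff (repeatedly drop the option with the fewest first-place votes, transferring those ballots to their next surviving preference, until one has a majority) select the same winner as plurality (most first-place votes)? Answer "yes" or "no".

Instant-runoff — R1 A 24, C 35, B 23, D 45, E 51 (B out); R2 A 24, C 58, D 45, E 51 (A out); R3 C 58, D 45, E 75 (D out); R4 C 81, E 97 (E winner). Winner: E.
Plurality — first-place votes: A 24, C 35, B 23, D 45, E 51. Winner: E.
The two methods agree.

yes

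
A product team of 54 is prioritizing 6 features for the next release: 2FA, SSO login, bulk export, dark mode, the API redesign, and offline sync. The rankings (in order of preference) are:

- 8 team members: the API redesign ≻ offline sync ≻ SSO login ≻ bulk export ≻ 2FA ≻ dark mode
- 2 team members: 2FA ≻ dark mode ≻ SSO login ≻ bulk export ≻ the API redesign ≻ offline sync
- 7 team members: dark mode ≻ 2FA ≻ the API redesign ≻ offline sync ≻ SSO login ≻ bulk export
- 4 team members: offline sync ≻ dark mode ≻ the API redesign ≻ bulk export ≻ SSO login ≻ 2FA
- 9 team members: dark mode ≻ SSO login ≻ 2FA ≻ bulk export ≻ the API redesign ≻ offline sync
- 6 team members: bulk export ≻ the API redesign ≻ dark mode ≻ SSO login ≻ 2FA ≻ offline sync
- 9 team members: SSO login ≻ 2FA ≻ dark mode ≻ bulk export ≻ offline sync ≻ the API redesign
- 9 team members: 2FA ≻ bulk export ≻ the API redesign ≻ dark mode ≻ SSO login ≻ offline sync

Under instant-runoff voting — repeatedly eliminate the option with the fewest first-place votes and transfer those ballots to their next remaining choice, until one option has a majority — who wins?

2FA

Round 1: 2FA 11, SSO login 9, bulk export 6, dark mode 16, the API redesign 8, offline sync 4. Eliminate offline sync.
Round 2: 2FA 11, SSO login 9, bulk export 6, dark mode 20, the API redesign 8. Eliminate bulk export.
Round 3: 2FA 11, SSO login 9, dark mode 20, the API redesign 14. Eliminate SSO login.
Round 4: 2FA 20, dark mode 20, the API redesign 14. Eliminate the API redesign.
Round 5: 2FA 28, dark mode 26. 2FA has a majority.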